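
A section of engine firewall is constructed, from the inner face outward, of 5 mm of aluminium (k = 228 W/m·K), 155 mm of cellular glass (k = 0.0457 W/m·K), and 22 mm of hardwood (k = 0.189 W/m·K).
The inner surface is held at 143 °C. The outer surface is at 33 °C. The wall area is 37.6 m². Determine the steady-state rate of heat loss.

Thermal resistances in series:
R_aluminium = L/(kA) = 0.005/(228×37.6) = 5.832×10^-7 K/W
R_cellular glass = L/(kA) = 0.155/(0.0457×37.6) = 0.0902 K/W
R_hardwood = L/(kA) = 0.022/(0.189×37.6) = 0.003096 K/W
R_total = 0.0933 K/W
Q = ΔT / R_total = 110 / 0.0933

Q ≈ 1180 W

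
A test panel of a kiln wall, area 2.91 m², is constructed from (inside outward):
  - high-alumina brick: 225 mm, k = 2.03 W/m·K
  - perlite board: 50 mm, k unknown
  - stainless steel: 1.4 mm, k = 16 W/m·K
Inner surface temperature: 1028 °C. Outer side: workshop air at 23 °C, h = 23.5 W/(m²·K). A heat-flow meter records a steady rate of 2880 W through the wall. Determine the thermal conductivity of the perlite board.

k ≈ 0.058 W/(m·K)

Treating each layer as a thermal resistance in series:
R_high-alumina brick = L/(kA) = 0.225/(2.03×2.91) = 0.03809 K/W
R_stainless steel = L/(kA) = 0.0014/(16×2.91) = 3.007×10^-5 K/W
R_outer film = 1/(h_o·A) = 1/(23.5×2.91) = 0.01462 K/W
Sum of known resistances R_other = 0.05274 K/W
Total R = ΔT/Q = 1005/2880 = 0.349 K/W
R_perlite board = R_total − R_other = 0.2962 K/W
k = L/(R·A) = 0.05/(0.2962×2.91)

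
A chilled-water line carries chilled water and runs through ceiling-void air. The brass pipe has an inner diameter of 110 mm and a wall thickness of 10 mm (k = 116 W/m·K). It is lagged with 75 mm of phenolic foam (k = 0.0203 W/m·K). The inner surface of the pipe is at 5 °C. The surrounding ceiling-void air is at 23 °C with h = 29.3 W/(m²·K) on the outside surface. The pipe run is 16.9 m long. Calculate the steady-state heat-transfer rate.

For a radial system each layer contributes R = ln(r_out/r_in)/(2πkL); films add R = 1/(hA).
R_brass pipe wall = ln(65/55)/(2π×116×16.9) = 1.356×10^-5 K/W
R_phenolic foam = ln(140/65)/(2π×0.0203×16.9) = 0.3559 K/W
R_outer film = 1/(h_o·2πr_oL) = 1/(29.3×2π×0.14×16.9) = 0.002296 K/W
R_total = 0.3582 K/W
Q = ΔT/R_total = 18/0.3582

Q ≈ 50.2 W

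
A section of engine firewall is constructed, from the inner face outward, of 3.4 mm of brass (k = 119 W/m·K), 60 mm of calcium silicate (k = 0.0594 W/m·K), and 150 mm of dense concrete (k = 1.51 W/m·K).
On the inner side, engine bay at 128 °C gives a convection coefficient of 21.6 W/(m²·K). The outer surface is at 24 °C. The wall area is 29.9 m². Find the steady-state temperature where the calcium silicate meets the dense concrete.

T ≈ 32.9 °C

Using the resistance-network approach (series):
R_inner film = 1/(h_i·A) = 1/(21.6×29.9) = 0.001548 K/W
R_brass = L/(kA) = 0.0034/(119×29.9) = 9.556×10^-7 K/W
R_calcium silicate = L/(kA) = 0.06/(0.0594×29.9) = 0.03378 K/W
R_dense concrete = L/(kA) = 0.15/(1.51×29.9) = 0.003322 K/W
R_total = 0.03865 K/W;  Q = ΔT/R_total = 104/0.03865 = 2691 W
T_interface = T_inner − Q·ΣR(inner→interface) = 128 − 2690×0.03533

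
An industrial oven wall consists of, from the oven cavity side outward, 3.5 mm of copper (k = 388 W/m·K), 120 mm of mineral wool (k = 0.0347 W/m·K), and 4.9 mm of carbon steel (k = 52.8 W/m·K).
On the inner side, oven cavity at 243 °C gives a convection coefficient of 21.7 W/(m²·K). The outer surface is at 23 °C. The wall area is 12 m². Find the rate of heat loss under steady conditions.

Series thermal resistances:
R_inner film = 1/(h_i·A) = 1/(21.7×12) = 0.00384 K/W
R_copper = L/(kA) = 0.0035/(388×12) = 7.517×10^-7 K/W
R_mineral wool = L/(kA) = 0.12/(0.0347×12) = 0.2882 K/W
R_carbon steel = L/(kA) = 0.0049/(52.8×12) = 7.734×10^-6 K/W
R_total = 0.292 K/W
Q = ΔT / R_total = 220 / 0.292

Q ≈ 753 W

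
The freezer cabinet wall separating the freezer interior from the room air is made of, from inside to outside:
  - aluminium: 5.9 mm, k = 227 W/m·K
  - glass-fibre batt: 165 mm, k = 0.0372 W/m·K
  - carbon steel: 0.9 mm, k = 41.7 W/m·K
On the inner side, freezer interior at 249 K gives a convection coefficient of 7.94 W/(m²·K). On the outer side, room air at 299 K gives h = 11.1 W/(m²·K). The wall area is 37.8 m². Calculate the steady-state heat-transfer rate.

Q ≈ 406 W

Treating each layer as a thermal resistance in series:
R_inner film = 1/(h_i·A) = 1/(7.94×37.8) = 0.003332 K/W
R_aluminium = L/(kA) = 0.0059/(227×37.8) = 6.876×10^-7 K/W
R_glass-fibre batt = L/(kA) = 0.165/(0.0372×37.8) = 0.1173 K/W
R_carbon steel = L/(kA) = 0.0009/(41.7×37.8) = 5.71×10^-7 K/W
R_outer film = 1/(h_o·A) = 1/(11.1×37.8) = 0.002383 K/W
R_total = 0.1231 K/W
Q = ΔT / R_total = 50 / 0.1231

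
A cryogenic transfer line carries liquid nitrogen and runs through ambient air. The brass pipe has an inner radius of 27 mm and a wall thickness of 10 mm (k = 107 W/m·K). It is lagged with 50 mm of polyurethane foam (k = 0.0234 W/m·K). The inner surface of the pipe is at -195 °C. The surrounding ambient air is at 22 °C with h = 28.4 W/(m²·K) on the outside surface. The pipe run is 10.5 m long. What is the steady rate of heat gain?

Radial resistances (cylindrical: R_cond = ln(r_o/r_i)/(2πkL), R_conv = 1/(h·2πrL)):
R_brass pipe wall = ln(37/27)/(2π×107×10.5) = 4.463×10^-5 K/W
R_polyurethane foam = ln(87/37)/(2π×0.0234×10.5) = 0.5538 K/W
R_outer film = 1/(h_o·2πr_oL) = 1/(28.4×2π×0.087×10.5) = 0.006135 K/W
R_total = 0.56 K/W
Q = ΔT/R_total = 217/0.56

Q ≈ 387 W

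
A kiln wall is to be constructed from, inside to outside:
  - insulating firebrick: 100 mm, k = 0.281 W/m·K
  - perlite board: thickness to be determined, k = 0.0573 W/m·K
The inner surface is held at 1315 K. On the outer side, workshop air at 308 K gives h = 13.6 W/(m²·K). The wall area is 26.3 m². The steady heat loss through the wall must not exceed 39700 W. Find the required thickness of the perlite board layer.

Series thermal resistances:
R_insulating firebrick = L/(kA) = 0.1/(0.281×26.3) = 0.01353 K/W
R_outer film = 1/(h_o·A) = 1/(13.6×26.3) = 0.002796 K/W
Sum of the known resistances R_other = 0.01633 K/W
Required total resistance R_tot = ΔT/Q_allow = 1007/39700 = 0.02537 K/W
R_perlite board = R_tot − R_other = 0.009038 K/W
L = R·k·A = 0.009038×0.0573×26.3

L ≈ 13.6 mm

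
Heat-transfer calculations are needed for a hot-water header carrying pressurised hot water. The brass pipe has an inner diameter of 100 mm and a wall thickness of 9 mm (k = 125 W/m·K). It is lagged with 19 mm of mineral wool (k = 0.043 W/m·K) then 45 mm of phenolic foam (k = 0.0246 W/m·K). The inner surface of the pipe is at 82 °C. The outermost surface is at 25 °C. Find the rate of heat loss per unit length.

q′ ≈ 14.3 W/m

Cylindrical conduction, so R = ln(r₂/r₁)/(2πkL) per layer, in series:
R_brass pipe wall = ln(59/50)/(2π×125×1) = 2.107×10^-4 K/W
R_mineral wool = ln(78/59)/(2π×0.043×1) = 1.033 K/W
R_phenolic foam = ln(123/78)/(2π×0.0246×1) = 2.947 K/W
R_total = 3.98 K/W
Q = ΔT/R_total = 57/3.98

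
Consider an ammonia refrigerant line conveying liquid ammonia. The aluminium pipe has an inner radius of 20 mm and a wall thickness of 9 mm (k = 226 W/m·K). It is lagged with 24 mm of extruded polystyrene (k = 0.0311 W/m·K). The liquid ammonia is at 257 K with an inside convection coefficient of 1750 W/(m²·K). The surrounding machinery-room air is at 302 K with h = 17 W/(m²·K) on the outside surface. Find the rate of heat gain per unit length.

Radial resistances (cylindrical: R_cond = ln(r_o/r_i)/(2πkL), R_conv = 1/(h·2πrL)):
R_inner film = 1/(h_i·2πr₁L) = 1/(1750×2π×0.02×1) = 0.004547 K/W
R_aluminium pipe wall = ln(29/20)/(2π×226×1) = 2.617×10^-4 K/W
R_extruded polystyrene = ln(53/29)/(2π×0.0311×1) = 3.086 K/W
R_outer film = 1/(h_o·2πr_oL) = 1/(17×2π×0.053×1) = 0.1766 K/W
R_total = 3.267 K/W
Q = ΔT/R_total = 45/3.267

q′ ≈ 13.8 W/m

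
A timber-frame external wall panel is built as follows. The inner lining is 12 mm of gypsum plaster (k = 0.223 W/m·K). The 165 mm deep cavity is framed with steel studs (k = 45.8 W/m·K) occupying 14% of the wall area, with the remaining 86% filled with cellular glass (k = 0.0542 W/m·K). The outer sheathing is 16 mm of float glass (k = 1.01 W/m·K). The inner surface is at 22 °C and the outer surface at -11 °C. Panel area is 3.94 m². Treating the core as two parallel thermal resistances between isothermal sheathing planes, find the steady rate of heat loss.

Q ≈ 1370 W

Sheathing layers in series; stud and cavity paths in parallel between them.
R_inner = 0.012/(0.223×3.94) = 0.01366 K/W
R_stud  = 0.165/(45.8×0.14×3.94) = 0.006531 K/W
R_cav   = 0.165/(0.0542×0.86×3.94) = 0.8984 K/W
1/R_core = 1/R_stud + 1/R_cav → R_core = 0.006484 K/W
R_outer = 0.016/(1.01×3.94) = 0.004021 K/W
R_total = 0.02416 K/W
Q = ΔT/R_total = 33/0.02416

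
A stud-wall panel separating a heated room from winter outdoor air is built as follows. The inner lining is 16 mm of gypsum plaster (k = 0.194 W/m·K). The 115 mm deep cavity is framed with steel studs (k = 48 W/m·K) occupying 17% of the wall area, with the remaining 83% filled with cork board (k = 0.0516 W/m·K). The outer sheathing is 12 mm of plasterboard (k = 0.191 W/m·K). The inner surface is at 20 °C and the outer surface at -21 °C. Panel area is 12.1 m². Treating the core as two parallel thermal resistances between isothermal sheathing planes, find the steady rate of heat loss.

Q ≈ 3110 W

Sheathing layers in series; stud and cavity paths in parallel between them.
R_inner = 0.016/(0.194×12.1) = 0.006816 K/W
R_stud  = 0.115/(48×0.17×12.1) = 0.001165 K/W
R_cav   = 0.115/(0.0516×0.83×12.1) = 0.2219 K/W
1/R_core = 1/R_stud + 1/R_cav → R_core = 0.001159 K/W
R_outer = 0.012/(0.191×12.1) = 0.005192 K/W
R_total = 0.01317 K/W
Q = ΔT/R_total = 41/0.01317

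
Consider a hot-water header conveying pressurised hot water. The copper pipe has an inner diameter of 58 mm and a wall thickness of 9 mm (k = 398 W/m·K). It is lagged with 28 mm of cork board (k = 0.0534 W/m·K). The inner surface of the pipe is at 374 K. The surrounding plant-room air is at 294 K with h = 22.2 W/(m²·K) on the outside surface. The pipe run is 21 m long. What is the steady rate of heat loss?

Treating each annulus and film as a series resistance:
R_copper pipe wall = ln(38/29)/(2π×398×21) = 5.147×10^-6 K/W
R_cork board = ln(66/38)/(2π×0.0534×21) = 0.07835 K/W
R_outer film = 1/(h_o·2πr_oL) = 1/(22.2×2π×0.066×21) = 0.005173 K/W
R_total = 0.08353 K/W
Q = ΔT/R_total = 80/0.08353

Q ≈ 958 W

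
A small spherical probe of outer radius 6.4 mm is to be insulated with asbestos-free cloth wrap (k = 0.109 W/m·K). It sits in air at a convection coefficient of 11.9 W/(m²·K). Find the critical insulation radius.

r_cr ≈ 18.3 mm

For a sphere r_cr = 2k/h = 2×0.109/11.9
r_cr = 18.3 mm; since the bare radius (6.4 mm) is below r_cr, adding a thin layer of insulation will *increase* heat loss.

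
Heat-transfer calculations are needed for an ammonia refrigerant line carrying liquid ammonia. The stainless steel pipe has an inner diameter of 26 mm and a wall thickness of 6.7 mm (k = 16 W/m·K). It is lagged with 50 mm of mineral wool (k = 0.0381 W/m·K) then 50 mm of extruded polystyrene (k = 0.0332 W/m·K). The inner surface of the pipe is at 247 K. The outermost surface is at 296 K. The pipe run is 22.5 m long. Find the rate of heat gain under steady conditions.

Radial resistances (cylindrical: R_cond = ln(r_o/r_i)/(2πkL), R_conv = 1/(h·2πrL)):
R_stainless steel pipe wall = ln(19.7/13)/(2π×16×22.5) = 1.838×10^-4 K/W
R_mineral wool = ln(69.7/19.7)/(2π×0.0381×22.5) = 0.2346 K/W
R_extruded polystyrene = ln(119.7/69.7)/(2π×0.0332×22.5) = 0.1152 K/W
R_total = 0.35 K/W
Q = ΔT/R_total = 49/0.35

Q ≈ 140 W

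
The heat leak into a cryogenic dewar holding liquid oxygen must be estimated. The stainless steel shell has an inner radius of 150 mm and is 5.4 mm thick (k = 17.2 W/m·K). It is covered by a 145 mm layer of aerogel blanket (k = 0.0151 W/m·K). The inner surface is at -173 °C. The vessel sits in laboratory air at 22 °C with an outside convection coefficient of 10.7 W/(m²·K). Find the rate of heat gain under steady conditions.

Q ≈ 11.9 W

For a spherical shell R = (1/r₁ − 1/r₂)/(4πk); film R = 1/(h·4πr²). In series:
R_stainless steel shell = (1/0.15 − 1/0.1554)/(4π×17.2) = 0.001072 K/W
R_aerogel blanket = (1/0.1554 − 1/0.3004)/(4π×0.0151) = 16.37 K/W
R_outer film = 1/(h·4πr_o²) = 1/(10.7×4π×0.3004²) = 0.08242 K/W
R_total = 16.45 K/W
Q = ΔT/R_total = 195/16.45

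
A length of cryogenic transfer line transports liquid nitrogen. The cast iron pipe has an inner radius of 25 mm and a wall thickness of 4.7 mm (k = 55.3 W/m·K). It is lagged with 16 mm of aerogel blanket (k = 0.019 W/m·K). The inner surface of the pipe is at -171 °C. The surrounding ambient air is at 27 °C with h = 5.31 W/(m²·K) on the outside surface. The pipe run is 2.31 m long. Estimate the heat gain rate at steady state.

Per-layer cylindrical resistances, series-summed:
R_cast iron pipe wall = ln(29.7/25)/(2π×55.3×2.31) = 2.146×10^-4 K/W
R_aerogel blanket = ln(45.7/29.7)/(2π×0.019×2.31) = 1.563 K/W
R_outer film = 1/(h_o·2πr_oL) = 1/(5.31×2π×0.0457×2.31) = 0.2839 K/W
R_total = 1.847 K/W
Q = ΔT/R_total = 198/1.847

Q ≈ 107 W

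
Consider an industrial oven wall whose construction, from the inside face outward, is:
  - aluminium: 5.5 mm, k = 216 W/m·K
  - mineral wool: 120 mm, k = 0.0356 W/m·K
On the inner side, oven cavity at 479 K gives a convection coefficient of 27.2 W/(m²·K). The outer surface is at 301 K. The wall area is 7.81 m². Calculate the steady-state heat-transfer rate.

Q ≈ 408 W

Series thermal resistances:
R_inner film = 1/(h_i·A) = 1/(27.2×7.81) = 0.004707 K/W
R_aluminium = L/(kA) = 0.0055/(216×7.81) = 3.26×10^-6 K/W
R_mineral wool = L/(kA) = 0.12/(0.0356×7.81) = 0.4316 K/W
R_total = 0.4363 K/W
Q = ΔT / R_total = 178 / 0.4363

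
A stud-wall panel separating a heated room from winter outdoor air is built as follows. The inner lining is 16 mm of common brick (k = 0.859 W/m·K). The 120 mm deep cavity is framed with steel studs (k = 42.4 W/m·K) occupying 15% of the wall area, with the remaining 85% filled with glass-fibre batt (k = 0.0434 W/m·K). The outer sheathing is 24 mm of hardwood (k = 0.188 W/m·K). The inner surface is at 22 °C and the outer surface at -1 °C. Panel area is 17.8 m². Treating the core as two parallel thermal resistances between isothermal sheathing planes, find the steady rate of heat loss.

Q ≈ 2480 W

Sheathing layers in series; stud and cavity paths in parallel between them.
R_inner = 0.016/(0.859×17.8) = 0.001046 K/W
R_stud  = 0.12/(42.4×0.15×17.8) = 0.00106 K/W
R_cav   = 0.12/(0.0434×0.85×17.8) = 0.1827 K/W
1/R_core = 1/R_stud + 1/R_cav → R_core = 0.001054 K/W
R_outer = 0.024/(0.188×17.8) = 0.007172 K/W
R_total = 0.009272 K/W
Q = ΔT/R_total = 23/0.009272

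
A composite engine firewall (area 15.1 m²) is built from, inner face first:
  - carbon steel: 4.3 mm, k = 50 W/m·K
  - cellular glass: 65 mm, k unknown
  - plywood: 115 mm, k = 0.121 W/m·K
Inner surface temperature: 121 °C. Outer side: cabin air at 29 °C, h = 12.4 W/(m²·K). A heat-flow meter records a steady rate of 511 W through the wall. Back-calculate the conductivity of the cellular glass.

Series thermal resistances:
R_carbon steel = L/(kA) = 0.0043/(50×15.1) = 5.695×10^-6 K/W
R_plywood = L/(kA) = 0.115/(0.121×15.1) = 0.06294 K/W
R_outer film = 1/(h_o·A) = 1/(12.4×15.1) = 0.005341 K/W
Sum of known resistances R_other = 0.06829 K/W
Total R = ΔT/Q = 92/511 = 0.18 K/W
R_cellular glass = R_total − R_other = 0.1118 K/W
k = L/(R·A) = 0.065/(0.1118×15.1)

k ≈ 0.0385 W/(m·K)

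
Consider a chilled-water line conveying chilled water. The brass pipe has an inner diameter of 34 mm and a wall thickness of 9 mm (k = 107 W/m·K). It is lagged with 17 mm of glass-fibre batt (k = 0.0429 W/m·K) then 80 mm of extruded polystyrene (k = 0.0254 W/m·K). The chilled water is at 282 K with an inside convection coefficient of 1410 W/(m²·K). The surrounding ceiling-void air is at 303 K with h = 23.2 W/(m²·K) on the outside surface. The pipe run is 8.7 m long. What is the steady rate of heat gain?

Q ≈ 21.5 W

Treating each annulus and film as a series resistance:
R_inner film = 1/(h_i·2πr₁L) = 1/(1410×2π×0.017×8.7) = 7.632×10^-4 K/W
R_brass pipe wall = ln(26/17)/(2π×107×8.7) = 7.264×10^-5 K/W
R_glass-fibre batt = ln(43/26)/(2π×0.0429×8.7) = 0.2145 K/W
R_extruded polystyrene = ln(123/43)/(2π×0.0254×8.7) = 0.7569 K/W
R_outer film = 1/(h_o·2πr_oL) = 1/(23.2×2π×0.123×8.7) = 0.006411 K/W
R_total = 0.9787 K/W
Q = ΔT/R_total = 21/0.9787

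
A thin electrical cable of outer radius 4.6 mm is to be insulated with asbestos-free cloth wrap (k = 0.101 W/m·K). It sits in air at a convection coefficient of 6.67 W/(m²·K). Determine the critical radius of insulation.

r_cr ≈ 15.1 mm

For a cylinder r_cr = k/h = 0.101/6.67
r_cr = 15.1 mm; since the bare radius (4.6 mm) is below r_cr, adding a thin layer of insulation will *increase* heat loss.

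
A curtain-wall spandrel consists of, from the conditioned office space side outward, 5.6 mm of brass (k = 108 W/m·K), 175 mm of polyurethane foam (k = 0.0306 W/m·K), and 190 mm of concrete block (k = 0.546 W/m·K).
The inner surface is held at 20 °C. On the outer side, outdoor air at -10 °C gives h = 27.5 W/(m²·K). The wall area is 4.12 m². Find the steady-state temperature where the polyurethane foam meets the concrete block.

T ≈ -8.11 °C

Model the wall as resistances in series:
R_brass = L/(kA) = 0.0056/(108×4.12) = 1.259×10^-5 K/W
R_polyurethane foam = L/(kA) = 0.175/(0.0306×4.12) = 1.388 K/W
R_concrete block = L/(kA) = 0.19/(0.546×4.12) = 0.08446 K/W
R_outer film = 1/(h_o·A) = 1/(27.5×4.12) = 0.008826 K/W
R_total = 1.481 K/W;  Q = ΔT/R_total = 30/1.481 = 20.25 W
T_interface = T_inner − Q·ΣR(inner→interface) = 20 − 20.3×1.388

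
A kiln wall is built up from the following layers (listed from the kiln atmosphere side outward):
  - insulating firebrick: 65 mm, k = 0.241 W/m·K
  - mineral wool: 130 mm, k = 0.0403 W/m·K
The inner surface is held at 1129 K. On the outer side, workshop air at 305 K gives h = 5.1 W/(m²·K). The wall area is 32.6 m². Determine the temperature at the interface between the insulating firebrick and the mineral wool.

T ≈ 1070 K

Model the wall as resistances in series:
R_insulating firebrick = L/(kA) = 0.065/(0.241×32.6) = 0.008273 K/W
R_mineral wool = L/(kA) = 0.13/(0.0403×32.6) = 0.09895 K/W
R_outer film = 1/(h_o·A) = 1/(5.1×32.6) = 0.006015 K/W
R_total = 0.1132 K/W;  Q = ΔT/R_total = 824/0.1132 = 7277 W
T_interface = T_inner − Q·ΣR(inner→interface) = 1129 − 7280×0.008273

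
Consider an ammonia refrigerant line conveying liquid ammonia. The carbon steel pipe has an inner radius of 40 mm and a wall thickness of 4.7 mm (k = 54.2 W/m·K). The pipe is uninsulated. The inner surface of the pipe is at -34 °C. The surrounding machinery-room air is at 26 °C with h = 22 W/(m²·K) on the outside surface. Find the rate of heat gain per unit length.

q′ ≈ 370 W/m

Cylindrical conduction, so R = ln(r₂/r₁)/(2πkL) per layer, in series:
R_carbon steel pipe wall = ln(44.7/40)/(2π×54.2×1) = 3.262×10^-4 K/W
R_outer film = 1/(h_o·2πr_oL) = 1/(22×2π×0.0447×1) = 0.1618 K/W
R_total = 0.1622 K/W
Q = ΔT/R_total = 60/0.1622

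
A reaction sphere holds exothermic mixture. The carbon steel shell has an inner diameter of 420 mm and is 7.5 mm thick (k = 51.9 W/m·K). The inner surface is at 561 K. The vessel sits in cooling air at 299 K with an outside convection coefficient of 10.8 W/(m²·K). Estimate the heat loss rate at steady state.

Spherical conduction: R = (1/r_in − 1/r_out)/(4πk) per layer; series-sum.
R_carbon steel shell = (1/0.21 − 1/0.2175)/(4π×51.9) = 2.518×10^-4 K/W
R_outer film = 1/(h·4πr_o²) = 1/(10.8×4π×0.2175²) = 0.1558 K/W
R_total = 0.156 K/W
Q = ΔT/R_total = 262/0.156

Q ≈ 1680 W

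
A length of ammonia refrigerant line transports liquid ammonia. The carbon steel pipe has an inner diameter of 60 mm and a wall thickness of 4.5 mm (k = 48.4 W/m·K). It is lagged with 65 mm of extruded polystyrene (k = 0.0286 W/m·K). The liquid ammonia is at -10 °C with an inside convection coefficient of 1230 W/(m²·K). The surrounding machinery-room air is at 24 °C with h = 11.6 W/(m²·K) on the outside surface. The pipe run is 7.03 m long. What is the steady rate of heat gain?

Q ≈ 39.6 W

Cylindrical conduction, so R = ln(r₂/r₁)/(2πkL) per layer, in series:
R_inner film = 1/(h_i·2πr₁L) = 1/(1230×2π×0.03×7.03) = 6.135×10^-4 K/W
R_carbon steel pipe wall = ln(34.5/30)/(2π×48.4×7.03) = 6.537×10^-5 K/W
R_extruded polystyrene = ln(99.5/34.5)/(2π×0.0286×7.03) = 0.8384 K/W
R_outer film = 1/(h_o·2πr_oL) = 1/(11.6×2π×0.0995×7.03) = 0.01961 K/W
R_total = 0.8587 K/W
Q = ΔT/R_total = 34/0.8587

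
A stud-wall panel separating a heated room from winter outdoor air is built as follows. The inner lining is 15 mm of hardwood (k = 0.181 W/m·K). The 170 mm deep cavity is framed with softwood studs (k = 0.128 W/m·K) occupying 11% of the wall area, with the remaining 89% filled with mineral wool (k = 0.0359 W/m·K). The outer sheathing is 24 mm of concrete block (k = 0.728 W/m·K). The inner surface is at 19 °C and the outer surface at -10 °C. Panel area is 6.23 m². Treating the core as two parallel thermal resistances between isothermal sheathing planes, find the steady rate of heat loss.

Sheathing layers in series; stud and cavity paths in parallel between them.
R_inner = 0.015/(0.181×6.23) = 0.0133 K/W
R_stud  = 0.17/(0.128×0.11×6.23) = 1.938 K/W
R_cav   = 0.17/(0.0359×0.89×6.23) = 0.854 K/W
1/R_core = 1/R_stud + 1/R_cav → R_core = 0.5928 K/W
R_outer = 0.024/(0.728×6.23) = 0.005292 K/W
R_total = 0.6114 K/W
Q = ΔT/R_total = 29/0.6114

Q ≈ 47.4 W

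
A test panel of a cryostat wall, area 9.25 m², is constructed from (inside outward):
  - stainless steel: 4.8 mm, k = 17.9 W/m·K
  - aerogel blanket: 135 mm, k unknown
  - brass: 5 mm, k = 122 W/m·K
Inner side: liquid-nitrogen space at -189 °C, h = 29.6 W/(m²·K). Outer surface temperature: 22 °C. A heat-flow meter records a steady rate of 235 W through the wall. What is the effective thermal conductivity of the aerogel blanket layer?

k ≈ 0.0163 W/(m·K)

Using the resistance-network approach (series):
R_inner film = 1/(h_i·A) = 1/(29.6×9.25) = 0.003652 K/W
R_stainless steel = L/(kA) = 0.0048/(17.9×9.25) = 2.899×10^-5 K/W
R_brass = L/(kA) = 0.005/(122×9.25) = 4.431×10^-6 K/W
Sum of known resistances R_other = 0.003686 K/W
Total R = ΔT/Q = 211/235 = 0.8979 K/W
R_aerogel blanket = R_total − R_other = 0.8942 K/W
k = L/(R·A) = 0.135/(0.8942×9.25)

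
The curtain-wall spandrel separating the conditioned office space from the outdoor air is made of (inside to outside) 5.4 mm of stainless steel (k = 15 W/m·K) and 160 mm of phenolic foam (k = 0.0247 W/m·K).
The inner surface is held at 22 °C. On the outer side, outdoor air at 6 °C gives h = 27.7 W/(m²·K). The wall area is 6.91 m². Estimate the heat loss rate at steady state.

Using the resistance-network approach (series):
R_stainless steel = L/(kA) = 0.0054/(15×6.91) = 5.21×10^-5 K/W
R_phenolic foam = L/(kA) = 0.16/(0.0247×6.91) = 0.9374 K/W
R_outer film = 1/(h_o·A) = 1/(27.7×6.91) = 0.005224 K/W
R_total = 0.9427 K/W
Q = ΔT / R_total = 16 / 0.9427

Q ≈ 17 W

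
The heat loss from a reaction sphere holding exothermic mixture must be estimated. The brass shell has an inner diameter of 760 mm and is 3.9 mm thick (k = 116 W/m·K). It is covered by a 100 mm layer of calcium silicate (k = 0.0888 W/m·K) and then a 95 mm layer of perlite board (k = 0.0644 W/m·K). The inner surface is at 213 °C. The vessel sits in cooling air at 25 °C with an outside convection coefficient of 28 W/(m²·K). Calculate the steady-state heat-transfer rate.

Each spherical layer contributes R = (1/r_i − 1/r_o)/(4πk):
R_brass shell = (1/0.38 − 1/0.3839)/(4π×116) = 1.834×10^-5 K/W
R_calcium silicate = (1/0.3839 − 1/0.4839)/(4π×0.0888) = 0.4824 K/W
R_perlite board = (1/0.4839 − 1/0.5789)/(4π×0.0644) = 0.4191 K/W
R_outer film = 1/(h·4πr_o²) = 1/(28×4π×0.5789²) = 0.008481 K/W
R_total = 0.9099 K/W
Q = ΔT/R_total = 188/0.9099

Q ≈ 207 W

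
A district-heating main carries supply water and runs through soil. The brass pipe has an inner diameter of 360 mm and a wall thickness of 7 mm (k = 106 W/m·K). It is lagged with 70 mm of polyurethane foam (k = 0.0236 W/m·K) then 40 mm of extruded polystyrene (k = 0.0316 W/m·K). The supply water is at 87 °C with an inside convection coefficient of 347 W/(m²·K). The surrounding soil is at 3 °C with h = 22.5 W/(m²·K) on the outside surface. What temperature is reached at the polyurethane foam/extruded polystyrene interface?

T ≈ 24.8 °C

Cylindrical conduction, so R = ln(r₂/r₁)/(2πkL) per layer, in series:
R_inner film = 1/(h_i·2πr₁L) = 1/(347×2π×0.18×1) = 0.002548 K/W
R_brass pipe wall = ln(187/180)/(2π×106×1) = 5.728×10^-5 K/W
R_polyurethane foam = ln(257/187)/(2π×0.0236×1) = 2.144 K/W
R_extruded polystyrene = ln(297/257)/(2π×0.0316×1) = 0.7286 K/W
R_outer film = 1/(h_o·2πr_oL) = 1/(22.5×2π×0.297×1) = 0.02382 K/W
R_total = 2.899 K/W
Q = ΔT/R_total = 84/2.899
Q = 29 W/m
T_interface = T_inner − Q·ΣR(inner→interface) = 87 − 29×2.147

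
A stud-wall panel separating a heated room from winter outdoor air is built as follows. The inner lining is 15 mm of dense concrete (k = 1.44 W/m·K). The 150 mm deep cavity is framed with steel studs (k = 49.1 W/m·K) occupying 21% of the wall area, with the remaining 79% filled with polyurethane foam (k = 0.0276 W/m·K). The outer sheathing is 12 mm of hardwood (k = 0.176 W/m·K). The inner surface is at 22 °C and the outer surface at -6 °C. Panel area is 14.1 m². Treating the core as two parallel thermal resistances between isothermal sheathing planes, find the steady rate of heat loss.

Q ≈ 4240 W

Sheathing layers in series; stud and cavity paths in parallel between them.
R_inner = 0.015/(1.44×14.1) = 7.388×10^-4 K/W
R_stud  = 0.15/(49.1×0.21×14.1) = 0.001032 K/W
R_cav   = 0.15/(0.0276×0.79×14.1) = 0.4879 K/W
1/R_core = 1/R_stud + 1/R_cav → R_core = 0.00103 K/W
R_outer = 0.012/(0.176×14.1) = 0.004836 K/W
R_total = 0.006604 K/W
Q = ΔT/R_total = 28/0.006604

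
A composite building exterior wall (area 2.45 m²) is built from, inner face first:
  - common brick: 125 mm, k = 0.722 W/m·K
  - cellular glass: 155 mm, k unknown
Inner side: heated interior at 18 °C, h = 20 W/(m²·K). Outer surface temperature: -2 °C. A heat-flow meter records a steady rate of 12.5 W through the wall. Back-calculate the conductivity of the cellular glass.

Thermal resistances in series:
R_inner film = 1/(h_i·A) = 1/(20×2.45) = 0.02041 K/W
R_common brick = L/(kA) = 0.125/(0.722×2.45) = 0.07067 K/W
Sum of known resistances R_other = 0.09107 K/W
Total R = ΔT/Q = 20/12.5 = 1.6 K/W
R_cellular glass = R_total − R_other = 1.509 K/W
k = L/(R·A) = 0.155/(1.509×2.45)

k ≈ 0.0419 W/(m·K)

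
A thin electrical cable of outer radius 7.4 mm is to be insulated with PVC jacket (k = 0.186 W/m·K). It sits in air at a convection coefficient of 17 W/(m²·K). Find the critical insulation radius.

For a cylinder r_cr = k/h = 0.186/17
r_cr = 10.9 mm; since the bare radius (7.4 mm) is below r_cr, adding a thin layer of insulation will *increase* heat loss.

r_cr ≈ 10.9 mm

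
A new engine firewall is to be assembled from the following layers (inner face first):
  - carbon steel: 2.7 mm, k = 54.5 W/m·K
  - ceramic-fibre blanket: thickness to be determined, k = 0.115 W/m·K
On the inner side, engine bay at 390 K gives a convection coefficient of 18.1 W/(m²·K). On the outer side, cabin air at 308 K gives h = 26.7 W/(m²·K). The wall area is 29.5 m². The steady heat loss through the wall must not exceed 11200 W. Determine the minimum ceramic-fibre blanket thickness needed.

Model the wall as resistances in series:
R_inner film = 1/(h_i·A) = 1/(18.1×29.5) = 0.001873 K/W
R_carbon steel = L/(kA) = 0.0027/(54.5×29.5) = 1.679×10^-6 K/W
R_outer film = 1/(h_o·A) = 1/(26.7×29.5) = 0.00127 K/W
Sum of the known resistances R_other = 0.003144 K/W
Required total resistance R_tot = ΔT/Q_allow = 82/11200 = 0.007321 K/W
R_ceramic-fibre blanket = R_tot − R_other = 0.004177 K/W
L = R·k·A = 0.004177×0.115×29.5

L ≈ 14.2 mm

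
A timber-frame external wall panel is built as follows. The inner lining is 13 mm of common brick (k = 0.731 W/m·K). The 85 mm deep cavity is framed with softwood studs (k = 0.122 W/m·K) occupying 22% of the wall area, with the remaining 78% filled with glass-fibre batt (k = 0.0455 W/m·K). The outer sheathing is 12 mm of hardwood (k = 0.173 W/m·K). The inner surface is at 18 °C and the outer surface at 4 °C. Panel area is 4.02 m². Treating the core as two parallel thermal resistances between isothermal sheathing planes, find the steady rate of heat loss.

Sheathing layers in series; stud and cavity paths in parallel between them.
R_inner = 0.013/(0.731×4.02) = 0.004424 K/W
R_stud  = 0.085/(0.122×0.22×4.02) = 0.7878 K/W
R_cav   = 0.085/(0.0455×0.78×4.02) = 0.5958 K/W
1/R_core = 1/R_stud + 1/R_cav → R_core = 0.3392 K/W
R_outer = 0.012/(0.173×4.02) = 0.01725 K/W
R_total = 0.3609 K/W
Q = ΔT/R_total = 14/0.3609

Q ≈ 38.8 W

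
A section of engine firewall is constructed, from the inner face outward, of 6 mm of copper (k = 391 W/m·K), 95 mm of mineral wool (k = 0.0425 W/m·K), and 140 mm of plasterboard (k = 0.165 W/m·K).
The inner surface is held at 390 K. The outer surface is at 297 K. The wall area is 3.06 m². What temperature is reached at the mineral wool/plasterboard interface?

Thermal resistances in series:
R_copper = L/(kA) = 0.006/(391×3.06) = 5.015×10^-6 K/W
R_mineral wool = L/(kA) = 0.095/(0.0425×3.06) = 0.7305 K/W
R_plasterboard = L/(kA) = 0.14/(0.165×3.06) = 0.2773 K/W
R_total = 1.008 K/W;  Q = ΔT/R_total = 93/1.008 = 92.28 W
T_interface = T_inner − Q·ΣR(inner→interface) = 390 − 92.3×0.7305

T ≈ 323 K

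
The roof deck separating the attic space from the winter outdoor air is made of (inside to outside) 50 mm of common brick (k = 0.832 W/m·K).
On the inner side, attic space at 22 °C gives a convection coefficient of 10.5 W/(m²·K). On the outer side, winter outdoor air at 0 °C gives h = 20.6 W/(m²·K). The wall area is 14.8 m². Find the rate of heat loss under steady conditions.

Treating each layer as a thermal resistance in series:
R_inner film = 1/(h_i·A) = 1/(10.5×14.8) = 0.006435 K/W
R_common brick = L/(kA) = 0.05/(0.832×14.8) = 0.004061 K/W
R_outer film = 1/(h_o·A) = 1/(20.6×14.8) = 0.00328 K/W
R_total = 0.01378 K/W
Q = ΔT / R_total = 22 / 0.01378

Q ≈ 1600 W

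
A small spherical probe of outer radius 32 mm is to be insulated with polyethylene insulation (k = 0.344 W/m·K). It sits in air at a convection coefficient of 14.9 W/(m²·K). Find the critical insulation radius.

r_cr ≈ 46.2 mm

For a sphere r_cr = 2k/h = 2×0.344/14.9
r_cr = 46.2 mm; since the bare radius (32 mm) is below r_cr, adding a thin layer of insulation will *increase* heat loss.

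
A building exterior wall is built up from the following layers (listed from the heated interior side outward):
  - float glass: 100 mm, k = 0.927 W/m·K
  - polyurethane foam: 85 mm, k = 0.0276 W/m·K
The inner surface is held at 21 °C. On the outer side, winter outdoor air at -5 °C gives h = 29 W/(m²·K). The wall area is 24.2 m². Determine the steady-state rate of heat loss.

Using the resistance-network approach (series):
R_float glass = L/(kA) = 0.1/(0.927×24.2) = 0.004458 K/W
R_polyurethane foam = L/(kA) = 0.085/(0.0276×24.2) = 0.1273 K/W
R_outer film = 1/(h_o·A) = 1/(29×24.2) = 0.001425 K/W
R_total = 0.1331 K/W
Q = ΔT / R_total = 26 / 0.1331

Q ≈ 195 W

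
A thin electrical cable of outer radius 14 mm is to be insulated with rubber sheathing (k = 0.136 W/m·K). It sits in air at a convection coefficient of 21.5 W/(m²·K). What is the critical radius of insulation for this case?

For a cylinder r_cr = k/h = 0.136/21.5
r_cr = 6.33 mm; since the bare radius (14 mm) is above r_cr, any added insulation will reduce heat loss.

r_cr ≈ 6.33 mm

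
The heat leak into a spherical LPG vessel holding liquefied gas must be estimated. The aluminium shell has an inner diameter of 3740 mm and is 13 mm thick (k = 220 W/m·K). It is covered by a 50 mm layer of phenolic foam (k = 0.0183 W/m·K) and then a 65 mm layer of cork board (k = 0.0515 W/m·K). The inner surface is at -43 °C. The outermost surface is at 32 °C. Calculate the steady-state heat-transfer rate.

For a spherical shell R = (1/r₁ − 1/r₂)/(4πk); film R = 1/(h·4πr²). In series:
R_aluminium shell = (1/1.87 − 1/1.883)/(4π×220) = 1.335×10^-6 K/W
R_phenolic foam = (1/1.883 − 1/1.933)/(4π×0.0183) = 0.05973 K/W
R_cork board = (1/1.933 − 1/1.998)/(4π×0.0515) = 0.02601 K/W
R_total = 0.08574 K/W
Q = ΔT/R_total = 75/0.08574

Q ≈ 875 W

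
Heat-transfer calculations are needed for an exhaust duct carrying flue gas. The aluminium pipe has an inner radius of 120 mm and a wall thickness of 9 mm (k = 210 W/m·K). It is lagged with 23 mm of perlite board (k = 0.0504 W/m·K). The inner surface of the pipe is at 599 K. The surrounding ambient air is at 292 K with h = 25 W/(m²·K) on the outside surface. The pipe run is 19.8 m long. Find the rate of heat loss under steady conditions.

Q ≈ 10900 W

Per-layer cylindrical resistances, series-summed:
R_aluminium pipe wall = ln(129/120)/(2π×210×19.8) = 2.768×10^-6 K/W
R_perlite board = ln(152/129)/(2π×0.0504×19.8) = 0.02617 K/W
R_outer film = 1/(h_o·2πr_oL) = 1/(25×2π×0.152×19.8) = 0.002115 K/W
R_total = 0.02828 K/W
Q = ΔT/R_total = 307/0.02828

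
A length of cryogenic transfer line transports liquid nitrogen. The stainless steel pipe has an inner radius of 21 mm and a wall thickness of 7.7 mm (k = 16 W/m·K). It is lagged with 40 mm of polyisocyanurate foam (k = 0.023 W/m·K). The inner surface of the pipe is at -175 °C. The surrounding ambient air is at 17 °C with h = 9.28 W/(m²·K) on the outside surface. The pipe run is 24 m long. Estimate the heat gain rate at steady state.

Q ≈ 732 W

Cylindrical conduction, so R = ln(r₂/r₁)/(2πkL) per layer, in series:
R_stainless steel pipe wall = ln(28.7/21)/(2π×16×24) = 1.295×10^-4 K/W
R_polyisocyanurate foam = ln(68.7/28.7)/(2π×0.023×24) = 0.2517 K/W
R_outer film = 1/(h_o·2πr_oL) = 1/(9.28×2π×0.0687×24) = 0.0104 K/W
R_total = 0.2622 K/W
Q = ΔT/R_total = 192/0.2622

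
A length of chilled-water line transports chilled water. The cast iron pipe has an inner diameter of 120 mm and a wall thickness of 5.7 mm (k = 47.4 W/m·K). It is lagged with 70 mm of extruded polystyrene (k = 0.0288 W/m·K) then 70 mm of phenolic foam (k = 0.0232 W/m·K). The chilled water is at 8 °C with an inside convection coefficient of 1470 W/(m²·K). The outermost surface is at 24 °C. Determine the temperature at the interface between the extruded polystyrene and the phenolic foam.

Cylindrical conduction, so R = ln(r₂/r₁)/(2πkL) per layer, in series:
R_inner film = 1/(h_i·2πr₁L) = 1/(1470×2π×0.06×1) = 0.001804 K/W
R_cast iron pipe wall = ln(65.7/60)/(2π×47.4×1) = 3.047×10^-4 K/W
R_extruded polystyrene = ln(135.7/65.7)/(2π×0.0288×1) = 4.008 K/W
R_phenolic foam = ln(205.7/135.7)/(2π×0.0232×1) = 2.854 K/W
R_total = 6.864 K/W
Q = ΔT/R_total = 16/6.864
Q = 2.33 W/m
T_interface = T_inner + Q·ΣR(inner→interface) = 8 + 2.33×4.011

T ≈ 17.3 °C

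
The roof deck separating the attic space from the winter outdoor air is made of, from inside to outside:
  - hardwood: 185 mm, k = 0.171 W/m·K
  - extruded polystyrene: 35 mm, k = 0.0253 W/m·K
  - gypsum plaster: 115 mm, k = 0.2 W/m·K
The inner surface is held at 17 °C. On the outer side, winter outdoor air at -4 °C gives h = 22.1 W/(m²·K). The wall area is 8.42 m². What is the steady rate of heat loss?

Treating each layer as a thermal resistance in series:
R_hardwood = L/(kA) = 0.185/(0.171×8.42) = 0.1285 K/W
R_extruded polystyrene = L/(kA) = 0.035/(0.0253×8.42) = 0.1643 K/W
R_gypsum plaster = L/(kA) = 0.115/(0.2×8.42) = 0.06829 K/W
R_outer film = 1/(h_o·A) = 1/(22.1×8.42) = 0.005374 K/W
R_total = 0.3665 K/W
Q = ΔT / R_total = 21 / 0.3665

Q ≈ 57.3 W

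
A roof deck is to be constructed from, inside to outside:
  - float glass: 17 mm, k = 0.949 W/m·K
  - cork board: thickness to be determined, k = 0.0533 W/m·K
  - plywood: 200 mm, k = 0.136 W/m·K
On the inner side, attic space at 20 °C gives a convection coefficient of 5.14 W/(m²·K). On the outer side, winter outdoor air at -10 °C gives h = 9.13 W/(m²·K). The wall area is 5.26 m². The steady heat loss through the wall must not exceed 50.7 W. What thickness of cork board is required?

L ≈ 70.3 mm

Thermal resistances in series:
R_inner film = 1/(h_i·A) = 1/(5.14×5.26) = 0.03699 K/W
R_float glass = L/(kA) = 0.017/(0.949×5.26) = 0.003406 K/W
R_plywood = L/(kA) = 0.2/(0.136×5.26) = 0.2796 K/W
R_outer film = 1/(h_o·A) = 1/(9.13×5.26) = 0.02082 K/W
Sum of the known resistances R_other = 0.3408 K/W
Required total resistance R_tot = ΔT/Q_allow = 30/50.7 = 0.5917 K/W
R_cork board = R_tot − R_other = 0.2509 K/W
L = R·k·A = 0.2509×0.0533×5.26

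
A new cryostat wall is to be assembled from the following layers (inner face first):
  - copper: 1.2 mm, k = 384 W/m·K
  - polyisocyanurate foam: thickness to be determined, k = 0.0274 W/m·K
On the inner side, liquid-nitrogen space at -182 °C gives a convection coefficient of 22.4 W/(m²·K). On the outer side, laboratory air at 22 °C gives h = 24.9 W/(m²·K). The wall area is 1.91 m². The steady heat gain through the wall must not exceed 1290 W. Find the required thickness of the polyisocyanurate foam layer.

Series thermal resistances:
R_inner film = 1/(h_i·A) = 1/(22.4×1.91) = 0.02337 K/W
R_copper = L/(kA) = 0.0012/(384×1.91) = 1.636×10^-6 K/W
R_outer film = 1/(h_o·A) = 1/(24.9×1.91) = 0.02103 K/W
Sum of the known resistances R_other = 0.0444 K/W
Required total resistance R_tot = ΔT/Q_allow = 204/1290 = 0.1581 K/W
R_polyisocyanurate foam = R_tot − R_other = 0.1137 K/W
L = R·k·A = 0.1137×0.0274×1.91

L ≈ 5.95 mm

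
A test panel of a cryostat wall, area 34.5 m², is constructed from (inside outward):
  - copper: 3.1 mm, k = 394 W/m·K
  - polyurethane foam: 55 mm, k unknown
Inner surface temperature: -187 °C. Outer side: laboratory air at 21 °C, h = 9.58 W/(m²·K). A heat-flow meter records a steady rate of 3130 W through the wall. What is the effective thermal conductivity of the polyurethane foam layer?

Treating each layer as a thermal resistance in series:
R_copper = L/(kA) = 0.0031/(394×34.5) = 2.281×10^-7 K/W
R_outer film = 1/(h_o·A) = 1/(9.58×34.5) = 0.003026 K/W
Sum of known resistances R_other = 0.003026 K/W
Total R = ΔT/Q = 208/3130 = 0.06645 K/W
R_polyurethane foam = R_total − R_other = 0.06343 K/W
k = L/(R·A) = 0.055/(0.06343×34.5)

k ≈ 0.0251 W/(m·K)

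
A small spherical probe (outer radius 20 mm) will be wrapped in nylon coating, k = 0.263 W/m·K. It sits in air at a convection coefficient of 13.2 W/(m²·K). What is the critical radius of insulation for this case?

r_cr ≈ 39.8 mm

For a sphere r_cr = 2k/h = 2×0.263/13.2
r_cr = 39.8 mm; since the bare radius (20 mm) is below r_cr, adding a thin layer of insulation will *increase* heat loss.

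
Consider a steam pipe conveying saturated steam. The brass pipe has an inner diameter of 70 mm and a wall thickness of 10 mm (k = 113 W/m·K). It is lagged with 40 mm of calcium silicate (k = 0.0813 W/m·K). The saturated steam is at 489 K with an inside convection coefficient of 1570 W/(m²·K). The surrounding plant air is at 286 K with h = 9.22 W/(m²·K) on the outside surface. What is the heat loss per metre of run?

For a radial system each layer contributes R = ln(r_out/r_in)/(2πkL); films add R = 1/(hA).
R_inner film = 1/(h_i·2πr₁L) = 1/(1570×2π×0.035×1) = 0.002896 K/W
R_brass pipe wall = ln(45/35)/(2π×113×1) = 3.54×10^-4 K/W
R_calcium silicate = ln(85/45)/(2π×0.0813×1) = 1.245 K/W
R_outer film = 1/(h_o·2πr_oL) = 1/(9.22×2π×0.085×1) = 0.2031 K/W
R_total = 1.451 K/W
Q = ΔT/R_total = 203/1.451

q′ ≈ 140 W/m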